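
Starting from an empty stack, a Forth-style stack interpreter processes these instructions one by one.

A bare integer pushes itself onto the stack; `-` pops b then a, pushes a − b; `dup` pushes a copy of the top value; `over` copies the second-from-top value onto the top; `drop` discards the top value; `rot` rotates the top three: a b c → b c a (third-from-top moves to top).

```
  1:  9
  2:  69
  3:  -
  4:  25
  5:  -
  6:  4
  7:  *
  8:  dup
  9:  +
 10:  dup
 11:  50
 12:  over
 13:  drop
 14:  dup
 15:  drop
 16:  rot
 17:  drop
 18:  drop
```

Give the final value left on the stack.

-680

9    : 9
69   : 9 69
-    : -60
25   : -60 25
-    : -85
4    : -85 4
*    : -340
dup  : -340 -340
+    : -680
dup  : -680 -680
50   : -680 -680 50
over : -680 -680 50 -680
drop : -680 -680 50
dup  : -680 -680 50 50
drop : -680 -680 50
rot  : -680 50 -680
drop : -680 50
drop : -680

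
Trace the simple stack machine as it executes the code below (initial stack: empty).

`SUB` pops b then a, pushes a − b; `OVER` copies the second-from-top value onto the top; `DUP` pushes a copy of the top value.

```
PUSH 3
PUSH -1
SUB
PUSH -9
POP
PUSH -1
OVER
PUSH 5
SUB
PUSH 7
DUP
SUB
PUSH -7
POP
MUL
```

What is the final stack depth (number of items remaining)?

3

PUSH 3  : 3
PUSH -1 : 3 -1
SUB     : 4
PUSH -9 : 4 -9
POP     : 4
PUSH -1 : 4 -1
OVER    : 4 -1 4
PUSH 5  : 4 -1 4 5
SUB     : 4 -1 -1
PUSH 7  : 4 -1 -1 7
DUP     : 4 -1 -1 7 7
SUB     : 4 -1 -1 0
PUSH -7 : 4 -1 -1 0 -7
POP     : 4 -1 -1 0
MUL     : 4 -1 0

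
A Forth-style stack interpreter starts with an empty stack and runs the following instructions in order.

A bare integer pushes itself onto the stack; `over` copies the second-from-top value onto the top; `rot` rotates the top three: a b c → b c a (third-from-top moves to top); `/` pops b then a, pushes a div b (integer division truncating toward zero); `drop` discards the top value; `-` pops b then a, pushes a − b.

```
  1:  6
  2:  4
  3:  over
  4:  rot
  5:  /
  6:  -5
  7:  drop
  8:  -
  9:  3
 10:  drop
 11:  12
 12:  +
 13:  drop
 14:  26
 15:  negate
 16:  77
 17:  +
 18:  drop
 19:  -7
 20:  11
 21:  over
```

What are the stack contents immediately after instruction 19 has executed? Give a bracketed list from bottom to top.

[-7]

6      -> 6
4      -> 6 4
over   -> 6 4 6
rot    -> 4 6 6
/      -> 4 1
-5     -> 4 1 -5
drop   -> 4 1
-      -> 3
3      -> 3 3
drop   -> 3
12     -> 3 12
+      -> 15
drop   -> (empty)
26     -> 26
negate -> -26
77     -> -26 77
+      -> 51
drop   -> (empty)
-7     -> -7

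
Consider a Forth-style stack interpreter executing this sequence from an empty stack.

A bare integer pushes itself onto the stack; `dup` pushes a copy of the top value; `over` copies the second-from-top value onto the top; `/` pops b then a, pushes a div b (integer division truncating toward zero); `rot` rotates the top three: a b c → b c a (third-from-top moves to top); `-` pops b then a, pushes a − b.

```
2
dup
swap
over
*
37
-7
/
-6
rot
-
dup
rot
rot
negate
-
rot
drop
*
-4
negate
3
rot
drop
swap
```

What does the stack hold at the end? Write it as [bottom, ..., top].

2      -> 2
dup    -> 2 2
swap   -> 2 2
over   -> 2 2 2
*      -> 2 4
37     -> 2 4 37
-7     -> 2 4 37 -7
/      -> 2 4 -5
-6     -> 2 4 -5 -6
rot    -> 2 -5 -6 4
-      -> 2 -5 -10
dup    -> 2 -5 -10 -10
rot    -> 2 -10 -10 -5
rot    -> 2 -10 -5 -10
negate -> 2 -10 -5 10
-      -> 2 -10 -15
rot    -> -10 -15 2
drop   -> -10 -15
*      -> 150
-4     -> 150 -4
negate -> 150 4
3      -> 150 4 3
rot    -> 4 3 150
drop   -> 4 3
swap   -> 3 4

[3, 4]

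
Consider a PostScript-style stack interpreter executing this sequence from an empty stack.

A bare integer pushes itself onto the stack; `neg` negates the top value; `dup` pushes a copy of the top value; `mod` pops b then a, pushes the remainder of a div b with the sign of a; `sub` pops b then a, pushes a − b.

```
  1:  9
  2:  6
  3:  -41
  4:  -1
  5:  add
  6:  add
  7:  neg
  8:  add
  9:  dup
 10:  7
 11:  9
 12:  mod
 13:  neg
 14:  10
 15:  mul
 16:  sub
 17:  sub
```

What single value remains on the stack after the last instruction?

9    9
6    9 6
-41  9 6 -41
-1   9 6 -41 -1
add  9 6 -42
add  9 -36
neg  9 36
add  45
dup  45 45
7    45 45 7
9    45 45 7 9
mod  45 45 7
neg  45 45 -7
10   45 45 -7 10
mul  45 45 -70
sub  45 115
sub  -70

-70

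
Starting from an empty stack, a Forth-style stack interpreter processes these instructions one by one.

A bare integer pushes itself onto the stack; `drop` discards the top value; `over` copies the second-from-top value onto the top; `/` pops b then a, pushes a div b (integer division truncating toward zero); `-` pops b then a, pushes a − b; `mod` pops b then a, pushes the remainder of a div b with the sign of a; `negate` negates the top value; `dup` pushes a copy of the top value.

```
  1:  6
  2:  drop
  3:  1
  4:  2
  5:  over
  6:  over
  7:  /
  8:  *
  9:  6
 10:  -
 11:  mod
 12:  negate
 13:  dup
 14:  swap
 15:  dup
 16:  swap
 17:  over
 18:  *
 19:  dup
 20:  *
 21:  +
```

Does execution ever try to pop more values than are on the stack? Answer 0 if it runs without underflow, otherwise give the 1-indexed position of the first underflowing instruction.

6      : 6
drop   : (empty)
1      : 1
2      : 1 2
over   : 1 2 1
over   : 1 2 1 2
/      : 1 2 0
*      : 1 0
6      : 1 0 6
-      : 1 -6
mod    : 1
negate : -1
dup    : -1 -1
swap   : -1 -1
dup    : -1 -1 -1
swap   : -1 -1 -1
over   : -1 -1 -1 -1
*      : -1 -1 1
dup    : -1 -1 1 1
*      : -1 -1 1
+      : -1 0

0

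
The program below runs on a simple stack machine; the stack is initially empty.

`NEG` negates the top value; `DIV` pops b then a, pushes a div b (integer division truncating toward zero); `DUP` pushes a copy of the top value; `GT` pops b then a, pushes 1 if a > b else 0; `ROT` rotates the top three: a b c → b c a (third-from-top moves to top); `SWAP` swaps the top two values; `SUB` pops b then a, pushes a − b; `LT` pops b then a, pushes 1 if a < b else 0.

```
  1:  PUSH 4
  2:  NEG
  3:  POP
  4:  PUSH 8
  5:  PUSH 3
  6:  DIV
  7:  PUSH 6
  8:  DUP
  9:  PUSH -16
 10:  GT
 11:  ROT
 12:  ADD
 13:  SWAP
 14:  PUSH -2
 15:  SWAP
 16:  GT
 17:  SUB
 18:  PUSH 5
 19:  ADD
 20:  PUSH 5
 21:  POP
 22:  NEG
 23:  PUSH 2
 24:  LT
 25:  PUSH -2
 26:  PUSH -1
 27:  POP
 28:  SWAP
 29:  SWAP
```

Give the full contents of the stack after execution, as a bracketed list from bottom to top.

[1, -2]

PUSH 4   → [4]
NEG      → [-4]
POP      → []
PUSH 8   → [8]
PUSH 3   → [8, 3]
DIV      → [2]
PUSH 6   → [2, 6]
DUP      → [2, 6, 6]
PUSH -16 → [2, 6, 6, -16]
GT       → [2, 6, 1]
ROT      → [6, 1, 2]
ADD      → [6, 3]
SWAP     → [3, 6]
PUSH -2  → [3, 6, -2]
SWAP     → [3, -2, 6]
GT       → [3, 0]
SUB      → [3]
PUSH 5   → [3, 5]
ADD      → [8]
PUSH 5   → [8, 5]
POP      → [8]
NEG      → [-8]
PUSH 2   → [-8, 2]
LT       → [1]
PUSH -2  → [1, -2]
PUSH -1  → [1, -2, -1]
POP      → [1, -2]
SWAP     → [-2, 1]
SWAP     → [1, -2]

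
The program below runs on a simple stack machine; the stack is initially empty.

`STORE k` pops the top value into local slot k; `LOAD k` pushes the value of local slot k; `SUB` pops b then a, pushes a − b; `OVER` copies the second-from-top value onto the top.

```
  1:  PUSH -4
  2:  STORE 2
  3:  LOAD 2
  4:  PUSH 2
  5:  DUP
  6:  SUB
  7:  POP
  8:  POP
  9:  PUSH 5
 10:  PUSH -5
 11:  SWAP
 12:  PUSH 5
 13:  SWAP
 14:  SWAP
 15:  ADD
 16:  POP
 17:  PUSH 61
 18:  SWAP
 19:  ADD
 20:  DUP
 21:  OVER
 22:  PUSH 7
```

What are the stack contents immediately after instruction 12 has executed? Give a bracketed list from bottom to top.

[-5, 5, 5]

PUSH -4 -> [-4]
STORE 2 -> []
LOAD 2  -> [-4]
PUSH 2  -> [-4, 2]
DUP     -> [-4, 2, 2]
SUB     -> [-4, 0]
POP     -> [-4]
POP     -> []
PUSH 5  -> [5]
PUSH -5 -> [5, -5]
SWAP    -> [-5, 5]
PUSH 5  -> [-5, 5, 5]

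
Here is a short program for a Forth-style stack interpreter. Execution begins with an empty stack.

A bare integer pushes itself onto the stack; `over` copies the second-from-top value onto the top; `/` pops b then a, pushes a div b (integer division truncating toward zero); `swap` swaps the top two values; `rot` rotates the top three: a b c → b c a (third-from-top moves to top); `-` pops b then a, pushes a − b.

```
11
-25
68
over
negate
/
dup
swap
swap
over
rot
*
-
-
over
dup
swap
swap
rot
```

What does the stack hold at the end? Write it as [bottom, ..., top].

[11, 11, 11, -23]

11      [11]
-25     [11, -25]
68      [11, -25, 68]
over    [11, -25, 68, -25]
negate  [11, -25, 68, 25]
/       [11, -25, 2]
dup     [11, -25, 2, 2]
swap    [11, -25, 2, 2]
swap    [11, -25, 2, 2]
over    [11, -25, 2, 2, 2]
rot     [11, -25, 2, 2, 2]
*       [11, -25, 2, 4]
-       [11, -25, -2]
-       [11, -23]
over    [11, -23, 11]
dup     [11, -23, 11, 11]
swap    [11, -23, 11, 11]
swap    [11, -23, 11, 11]
rot     [11, 11, 11, -23]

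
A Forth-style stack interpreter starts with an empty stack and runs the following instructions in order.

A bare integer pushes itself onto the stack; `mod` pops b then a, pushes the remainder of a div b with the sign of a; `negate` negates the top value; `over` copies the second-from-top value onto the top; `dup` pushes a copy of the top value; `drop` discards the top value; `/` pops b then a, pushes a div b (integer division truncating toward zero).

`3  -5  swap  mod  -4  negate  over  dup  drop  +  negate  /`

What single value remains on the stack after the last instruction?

3      → [3]
-5     → [3, -5]
swap   → [-5, 3]
mod    → [-2]
-4     → [-2, -4]
negate → [-2, 4]
over   → [-2, 4, -2]
dup    → [-2, 4, -2, -2]
drop   → [-2, 4, -2]
+      → [-2, 2]
negate → [-2, -2]
/      → [1]

1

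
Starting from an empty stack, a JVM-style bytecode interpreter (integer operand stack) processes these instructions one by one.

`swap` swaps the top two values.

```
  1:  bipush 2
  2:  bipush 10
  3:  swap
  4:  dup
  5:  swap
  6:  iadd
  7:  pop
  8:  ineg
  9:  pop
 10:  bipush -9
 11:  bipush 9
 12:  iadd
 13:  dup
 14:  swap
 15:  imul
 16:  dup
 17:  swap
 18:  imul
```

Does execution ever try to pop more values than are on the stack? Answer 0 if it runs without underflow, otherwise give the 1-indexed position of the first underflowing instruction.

bipush 2  : 2
bipush 10 : 2 10
swap      : 10 2
dup       : 10 2 2
swap      : 10 2 2
iadd      : 10 4
pop       : 10
ineg      : -10
pop       : (empty)
bipush -9 : -9
bipush 9  : -9 9
iadd      : 0
dup       : 0 0
swap      : 0 0
imul      : 0
dup       : 0 0
swap      : 0 0
imul      : 0

0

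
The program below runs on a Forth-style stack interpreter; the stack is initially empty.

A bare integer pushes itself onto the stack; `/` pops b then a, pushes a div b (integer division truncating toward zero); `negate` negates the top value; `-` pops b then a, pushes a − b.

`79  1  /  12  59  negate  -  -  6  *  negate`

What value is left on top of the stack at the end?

79      [79]
1       [79, 1]
/       [79]
12      [79, 12]
59      [79, 12, 59]
negate  [79, 12, -59]
-       [79, 71]
-       [8]
6       [8, 6]
*       [48]
negate  [-48]

-48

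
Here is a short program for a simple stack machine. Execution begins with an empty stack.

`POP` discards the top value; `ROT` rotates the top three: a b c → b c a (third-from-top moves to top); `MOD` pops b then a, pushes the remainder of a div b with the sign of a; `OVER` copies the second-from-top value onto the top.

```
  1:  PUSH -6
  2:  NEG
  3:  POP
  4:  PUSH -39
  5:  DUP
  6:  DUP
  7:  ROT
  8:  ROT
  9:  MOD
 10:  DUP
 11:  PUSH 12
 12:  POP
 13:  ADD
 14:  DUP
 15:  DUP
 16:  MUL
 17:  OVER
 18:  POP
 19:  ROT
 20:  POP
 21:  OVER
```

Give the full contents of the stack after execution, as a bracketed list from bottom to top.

PUSH -6  → [-6]
NEG      → [6]
POP      → []
PUSH -39 → [-39]
DUP      → [-39, -39]
DUP      → [-39, -39, -39]
ROT      → [-39, -39, -39]
ROT      → [-39, -39, -39]
MOD      → [-39, 0]
DUP      → [-39, 0, 0]
PUSH 12  → [-39, 0, 0, 12]
POP      → [-39, 0, 0]
ADD      → [-39, 0]
DUP      → [-39, 0, 0]
DUP      → [-39, 0, 0, 0]
MUL      → [-39, 0, 0]
OVER     → [-39, 0, 0, 0]
POP      → [-39, 0, 0]
ROT      → [0, 0, -39]
POP      → [0, 0]
OVER     → [0, 0, 0]

[0, 0, 0]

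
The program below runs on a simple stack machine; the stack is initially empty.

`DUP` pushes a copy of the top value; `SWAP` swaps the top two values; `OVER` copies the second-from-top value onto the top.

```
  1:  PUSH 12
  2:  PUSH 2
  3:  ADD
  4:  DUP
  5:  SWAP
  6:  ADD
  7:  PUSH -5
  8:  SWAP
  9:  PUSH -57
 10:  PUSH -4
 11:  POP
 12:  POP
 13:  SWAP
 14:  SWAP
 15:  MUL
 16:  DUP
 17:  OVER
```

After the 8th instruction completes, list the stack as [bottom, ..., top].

PUSH 12  12
PUSH 2   12 2
ADD      14
DUP      14 14
SWAP     14 14
ADD      28
PUSH -5  28 -5
SWAP     -5 28

[-5, 28]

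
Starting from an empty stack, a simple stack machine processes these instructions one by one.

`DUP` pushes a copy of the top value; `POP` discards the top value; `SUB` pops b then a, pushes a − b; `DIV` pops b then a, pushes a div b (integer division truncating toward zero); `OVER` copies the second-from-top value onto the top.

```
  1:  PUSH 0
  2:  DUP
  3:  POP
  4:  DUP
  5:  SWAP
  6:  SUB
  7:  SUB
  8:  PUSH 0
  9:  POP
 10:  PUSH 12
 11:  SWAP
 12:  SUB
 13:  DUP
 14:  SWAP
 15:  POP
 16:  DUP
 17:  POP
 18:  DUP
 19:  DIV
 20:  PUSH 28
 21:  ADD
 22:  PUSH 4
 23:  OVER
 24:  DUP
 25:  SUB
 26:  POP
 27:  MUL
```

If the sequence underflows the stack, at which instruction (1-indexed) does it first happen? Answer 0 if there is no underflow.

PUSH 0  [0]
DUP     [0, 0]
POP     [0]
DUP     [0, 0]
SWAP    [0, 0]
SUB     [0]
SUB  — needs 2 operands, stack has 1 → underflow

7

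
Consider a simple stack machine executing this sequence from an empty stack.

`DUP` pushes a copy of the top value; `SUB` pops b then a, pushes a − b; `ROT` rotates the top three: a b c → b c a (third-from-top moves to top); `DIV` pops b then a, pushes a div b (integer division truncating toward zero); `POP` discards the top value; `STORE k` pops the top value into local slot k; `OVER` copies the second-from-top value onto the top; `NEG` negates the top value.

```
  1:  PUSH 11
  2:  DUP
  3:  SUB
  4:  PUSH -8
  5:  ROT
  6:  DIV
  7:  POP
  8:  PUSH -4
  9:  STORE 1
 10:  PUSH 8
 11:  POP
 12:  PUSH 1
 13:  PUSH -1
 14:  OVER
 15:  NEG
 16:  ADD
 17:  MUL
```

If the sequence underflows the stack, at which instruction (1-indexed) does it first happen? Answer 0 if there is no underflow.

5

PUSH 11 : 11
DUP     : 11 11
SUB     : 0
PUSH -8 : 0 -8
ROT  — needs 3 operands, stack has 2 → underflow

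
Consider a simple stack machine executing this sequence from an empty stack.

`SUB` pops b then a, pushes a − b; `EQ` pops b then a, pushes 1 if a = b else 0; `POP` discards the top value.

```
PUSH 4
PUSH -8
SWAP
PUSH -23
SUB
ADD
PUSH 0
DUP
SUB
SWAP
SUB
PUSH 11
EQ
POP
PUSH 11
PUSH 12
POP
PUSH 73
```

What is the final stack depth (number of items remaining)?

PUSH 4    4
PUSH -8   4 -8
SWAP      -8 4
PUSH -23  -8 4 -23
SUB       -8 27
ADD       19
PUSH 0    19 0
DUP       19 0 0
SUB       19 0
SWAP      0 19
SUB       -19
PUSH 11   -19 11
EQ        0
POP       (empty)
PUSH 11   11
PUSH 12   11 12
POP       11
PUSH 73   11 73

2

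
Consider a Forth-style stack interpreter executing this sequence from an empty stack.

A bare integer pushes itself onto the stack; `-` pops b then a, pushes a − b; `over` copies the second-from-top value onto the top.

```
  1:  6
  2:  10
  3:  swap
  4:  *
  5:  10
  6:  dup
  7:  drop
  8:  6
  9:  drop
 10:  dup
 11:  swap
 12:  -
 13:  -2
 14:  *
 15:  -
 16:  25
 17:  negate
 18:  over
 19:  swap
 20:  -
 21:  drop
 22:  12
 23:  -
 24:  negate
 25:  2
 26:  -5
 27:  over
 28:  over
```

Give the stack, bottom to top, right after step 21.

6      -> 6
10     -> 6 10
swap   -> 10 6
*      -> 60
10     -> 60 10
dup    -> 60 10 10
drop   -> 60 10
6      -> 60 10 6
drop   -> 60 10
dup    -> 60 10 10
swap   -> 60 10 10
-      -> 60 0
-2     -> 60 0 -2
*      -> 60 0
-      -> 60
25     -> 60 25
negate -> 60 -25
over   -> 60 -25 60
swap   -> 60 60 -25
-      -> 60 85
drop   -> 60

[60]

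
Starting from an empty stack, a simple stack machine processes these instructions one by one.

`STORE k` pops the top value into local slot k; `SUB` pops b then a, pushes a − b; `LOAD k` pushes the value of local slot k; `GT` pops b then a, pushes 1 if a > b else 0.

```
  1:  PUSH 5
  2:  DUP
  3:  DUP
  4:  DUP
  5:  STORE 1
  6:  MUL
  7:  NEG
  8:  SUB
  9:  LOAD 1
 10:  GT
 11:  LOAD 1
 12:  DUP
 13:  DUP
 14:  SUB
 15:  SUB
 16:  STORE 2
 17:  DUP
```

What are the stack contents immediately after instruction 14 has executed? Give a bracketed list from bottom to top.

PUSH 5  : 5
DUP     : 5 5
DUP     : 5 5 5
DUP     : 5 5 5 5
STORE 1 : 5 5 5
MUL     : 5 25
NEG     : 5 -25
SUB     : 30
LOAD 1  : 30 5
GT      : 1
LOAD 1  : 1 5
DUP     : 1 5 5
DUP     : 1 5 5 5
SUB     : 1 5 0

[1, 5, 0]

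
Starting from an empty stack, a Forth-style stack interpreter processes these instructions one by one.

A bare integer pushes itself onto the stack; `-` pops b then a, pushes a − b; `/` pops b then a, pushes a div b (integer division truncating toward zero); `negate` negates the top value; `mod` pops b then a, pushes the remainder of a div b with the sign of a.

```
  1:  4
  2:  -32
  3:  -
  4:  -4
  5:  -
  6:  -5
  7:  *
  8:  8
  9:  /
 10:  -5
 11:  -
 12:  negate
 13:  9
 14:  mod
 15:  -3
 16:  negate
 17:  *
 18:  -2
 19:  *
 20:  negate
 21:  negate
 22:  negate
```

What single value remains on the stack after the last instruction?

4      : [4]
-32    : [4, -32]
-      : [36]
-4     : [36, -4]
-      : [40]
-5     : [40, -5]
*      : [-200]
8      : [-200, 8]
/      : [-25]
-5     : [-25, -5]
-      : [-20]
negate : [20]
9      : [20, 9]
mod    : [2]
-3     : [2, -3]
negate : [2, 3]
*      : [6]
-2     : [6, -2]
*      : [-12]
negate : [12]
negate : [-12]
negate : [12]

12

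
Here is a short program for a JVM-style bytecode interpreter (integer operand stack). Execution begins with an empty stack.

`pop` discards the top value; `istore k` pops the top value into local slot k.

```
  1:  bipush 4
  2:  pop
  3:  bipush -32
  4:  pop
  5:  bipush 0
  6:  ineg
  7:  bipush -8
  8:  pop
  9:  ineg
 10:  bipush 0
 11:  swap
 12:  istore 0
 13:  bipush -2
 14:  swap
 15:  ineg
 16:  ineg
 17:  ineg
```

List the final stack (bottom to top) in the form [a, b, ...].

[-2, 0]

bipush 4   : [4]
pop        : []
bipush -32 : [-32]
pop        : []
bipush 0   : [0]
ineg       : [0]
bipush -8  : [0, -8]
pop        : [0]
ineg       : [0]
bipush 0   : [0, 0]
swap       : [0, 0]
istore 0   : [0]
bipush -2  : [0, -2]
swap       : [-2, 0]
ineg       : [-2, 0]
ineg       : [-2, 0]
ineg       : [-2, 0]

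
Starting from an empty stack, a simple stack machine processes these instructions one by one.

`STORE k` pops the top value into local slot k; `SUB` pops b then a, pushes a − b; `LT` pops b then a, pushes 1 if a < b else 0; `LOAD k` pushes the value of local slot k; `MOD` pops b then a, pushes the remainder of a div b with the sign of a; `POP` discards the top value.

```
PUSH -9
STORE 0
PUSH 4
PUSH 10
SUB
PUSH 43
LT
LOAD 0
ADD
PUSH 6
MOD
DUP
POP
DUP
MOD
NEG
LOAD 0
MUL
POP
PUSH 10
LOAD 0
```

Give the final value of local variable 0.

-9

PUSH -9 : -9
STORE 0 : (empty)
PUSH 4  : 4
PUSH 10 : 4 10
SUB     : -6
PUSH 43 : -6 43
LT      : 1
LOAD 0  : 1 -9
ADD     : -8
PUSH 6  : -8 6
MOD     : -2
DUP     : -2 -2
POP     : -2
DUP     : -2 -2
MOD     : 0
NEG     : 0
LOAD 0  : 0 -9
MUL     : 0
POP     : (empty)
PUSH 10 : 10
LOAD 0  : 10 -9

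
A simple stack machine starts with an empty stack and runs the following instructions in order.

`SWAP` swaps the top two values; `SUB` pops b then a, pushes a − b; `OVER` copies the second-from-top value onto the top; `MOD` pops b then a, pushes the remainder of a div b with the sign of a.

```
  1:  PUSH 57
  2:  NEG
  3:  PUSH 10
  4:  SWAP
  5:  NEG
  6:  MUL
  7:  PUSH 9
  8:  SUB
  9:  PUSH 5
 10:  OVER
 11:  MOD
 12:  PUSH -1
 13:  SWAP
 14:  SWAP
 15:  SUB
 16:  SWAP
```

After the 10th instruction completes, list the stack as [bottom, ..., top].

[561, 5, 561]

PUSH 57 → [57]
NEG     → [-57]
PUSH 10 → [-57, 10]
SWAP    → [10, -57]
NEG     → [10, 57]
MUL     → [570]
PUSH 9  → [570, 9]
SUB     → [561]
PUSH 5  → [561, 5]
OVER    → [561, 5, 561]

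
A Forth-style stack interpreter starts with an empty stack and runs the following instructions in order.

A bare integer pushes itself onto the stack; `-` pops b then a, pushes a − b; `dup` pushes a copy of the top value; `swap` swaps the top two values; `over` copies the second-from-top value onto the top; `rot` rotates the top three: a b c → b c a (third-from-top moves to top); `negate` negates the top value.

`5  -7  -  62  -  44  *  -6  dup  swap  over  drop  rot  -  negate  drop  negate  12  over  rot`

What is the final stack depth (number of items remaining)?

3

5      → 5
-7     → 5 -7
-      → 12
62     → 12 62
-      → -50
44     → -50 44
*      → -2200
-6     → -2200 -6
dup    → -2200 -6 -6
swap   → -2200 -6 -6
over   → -2200 -6 -6 -6
drop   → -2200 -6 -6
rot    → -6 -6 -2200
-      → -6 2194
negate → -6 -2194
drop   → -6
negate → 6
12     → 6 12
over   → 6 12 6
rot    → 12 6 6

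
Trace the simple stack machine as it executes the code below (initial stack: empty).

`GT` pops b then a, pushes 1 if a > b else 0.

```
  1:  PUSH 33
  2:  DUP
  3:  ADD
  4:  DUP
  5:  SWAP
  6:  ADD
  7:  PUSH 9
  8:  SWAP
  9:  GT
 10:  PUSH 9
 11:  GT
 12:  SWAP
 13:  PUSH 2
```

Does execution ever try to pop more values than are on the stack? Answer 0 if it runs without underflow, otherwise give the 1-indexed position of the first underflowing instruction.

PUSH 33 → 33
DUP     → 33 33
ADD     → 66
DUP     → 66 66
SWAP    → 66 66
ADD     → 132
PUSH 9  → 132 9
SWAP    → 9 132
GT      → 0
PUSH 9  → 0 9
GT      → 0
SWAP  — needs 2 operands, stack has 1 → underflow

12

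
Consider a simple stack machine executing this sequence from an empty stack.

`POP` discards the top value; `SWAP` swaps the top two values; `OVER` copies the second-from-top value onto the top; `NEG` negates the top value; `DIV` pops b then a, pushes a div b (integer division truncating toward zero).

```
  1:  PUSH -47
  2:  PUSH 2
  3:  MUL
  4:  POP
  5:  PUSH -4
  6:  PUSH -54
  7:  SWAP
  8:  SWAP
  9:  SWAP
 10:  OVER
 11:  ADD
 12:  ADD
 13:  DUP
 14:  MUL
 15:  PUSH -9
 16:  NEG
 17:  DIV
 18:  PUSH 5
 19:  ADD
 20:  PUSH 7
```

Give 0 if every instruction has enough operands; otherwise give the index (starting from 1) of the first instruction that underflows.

PUSH -47  [-47]
PUSH 2    [-47, 2]
MUL       [-94]
POP       []
PUSH -4   [-4]
PUSH -54  [-4, -54]
SWAP      [-54, -4]
SWAP      [-4, -54]
SWAP      [-54, -4]
OVER      [-54, -4, -54]
ADD       [-54, -58]
ADD       [-112]
DUP       [-112, -112]
MUL       [12544]
PUSH -9   [12544, -9]
NEG       [12544, 9]
DIV       [1393]
PUSH 5    [1393, 5]
ADD       [1398]
PUSH 7    [1398, 7]

0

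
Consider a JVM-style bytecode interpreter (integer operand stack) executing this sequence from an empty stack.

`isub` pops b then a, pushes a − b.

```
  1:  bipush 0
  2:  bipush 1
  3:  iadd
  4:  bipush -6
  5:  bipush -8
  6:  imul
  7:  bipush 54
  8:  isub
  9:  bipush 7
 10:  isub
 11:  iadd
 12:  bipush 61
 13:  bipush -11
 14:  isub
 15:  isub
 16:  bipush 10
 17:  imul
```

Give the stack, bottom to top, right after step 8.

[1, -6]

bipush 0  : [0]
bipush 1  : [0, 1]
iadd      : [1]
bipush -6 : [1, -6]
bipush -8 : [1, -6, -8]
imul      : [1, 48]
bipush 54 : [1, 48, 54]
isub      : [1, -6]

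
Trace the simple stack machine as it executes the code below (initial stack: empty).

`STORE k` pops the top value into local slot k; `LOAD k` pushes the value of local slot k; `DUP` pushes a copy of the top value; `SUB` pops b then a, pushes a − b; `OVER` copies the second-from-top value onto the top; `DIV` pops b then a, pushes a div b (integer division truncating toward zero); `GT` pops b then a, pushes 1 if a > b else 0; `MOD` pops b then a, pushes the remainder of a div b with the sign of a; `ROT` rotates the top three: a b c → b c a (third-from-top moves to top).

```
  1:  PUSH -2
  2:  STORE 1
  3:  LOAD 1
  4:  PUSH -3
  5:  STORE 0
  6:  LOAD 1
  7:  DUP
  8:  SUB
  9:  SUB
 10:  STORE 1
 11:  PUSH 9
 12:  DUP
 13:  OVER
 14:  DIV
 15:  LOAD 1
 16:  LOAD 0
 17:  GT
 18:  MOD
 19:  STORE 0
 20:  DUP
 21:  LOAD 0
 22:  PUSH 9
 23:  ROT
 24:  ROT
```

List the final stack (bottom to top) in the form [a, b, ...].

[9, 9, 9, 0]

PUSH -2 -> -2
STORE 1 -> (empty)
LOAD 1  -> -2
PUSH -3 -> -2 -3
STORE 0 -> -2
LOAD 1  -> -2 -2
DUP     -> -2 -2 -2
SUB     -> -2 0
SUB     -> -2
STORE 1 -> (empty)
PUSH 9  -> 9
DUP     -> 9 9
OVER    -> 9 9 9
DIV     -> 9 1
LOAD 1  -> 9 1 -2
LOAD 0  -> 9 1 -2 -3
GT      -> 9 1 1
MOD     -> 9 0
STORE 0 -> 9
DUP     -> 9 9
LOAD 0  -> 9 9 0
PUSH 9  -> 9 9 0 9
ROT     -> 9 0 9 9
ROT     -> 9 9 9 0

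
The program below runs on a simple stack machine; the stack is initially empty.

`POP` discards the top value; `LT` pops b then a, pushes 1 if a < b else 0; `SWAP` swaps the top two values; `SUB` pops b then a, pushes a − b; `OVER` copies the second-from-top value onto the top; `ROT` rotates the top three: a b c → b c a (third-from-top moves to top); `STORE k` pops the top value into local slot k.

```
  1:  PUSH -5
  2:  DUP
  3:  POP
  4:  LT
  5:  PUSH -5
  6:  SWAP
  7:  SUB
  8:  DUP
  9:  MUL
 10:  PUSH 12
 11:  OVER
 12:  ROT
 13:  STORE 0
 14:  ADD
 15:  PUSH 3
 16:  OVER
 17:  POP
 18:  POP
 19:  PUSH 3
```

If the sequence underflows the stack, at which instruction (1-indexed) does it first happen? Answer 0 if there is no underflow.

PUSH -5 : -5
DUP     : -5 -5
POP     : -5
LT  — needs 2 operands, stack has 1 → underflow

4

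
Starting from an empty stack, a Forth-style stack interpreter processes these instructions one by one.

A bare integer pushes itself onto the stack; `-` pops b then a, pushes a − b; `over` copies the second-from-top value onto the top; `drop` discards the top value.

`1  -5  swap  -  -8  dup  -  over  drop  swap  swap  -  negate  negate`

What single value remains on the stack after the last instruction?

1      : [1]
-5     : [1, -5]
swap   : [-5, 1]
-      : [-6]
-8     : [-6, -8]
dup    : [-6, -8, -8]
-      : [-6, 0]
over   : [-6, 0, -6]
drop   : [-6, 0]
swap   : [0, -6]
swap   : [-6, 0]
-      : [-6]
negate : [6]
negate : [-6]

-6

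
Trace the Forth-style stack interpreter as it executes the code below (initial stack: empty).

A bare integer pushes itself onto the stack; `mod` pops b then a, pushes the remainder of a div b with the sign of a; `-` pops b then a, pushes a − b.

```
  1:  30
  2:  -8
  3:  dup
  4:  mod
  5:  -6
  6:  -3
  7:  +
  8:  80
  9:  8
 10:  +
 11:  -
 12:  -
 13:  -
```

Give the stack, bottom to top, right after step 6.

30  -> 30
-8  -> 30 -8
dup -> 30 -8 -8
mod -> 30 0
-6  -> 30 0 -6
-3  -> 30 0 -6 -3

[30, 0, -6, -3]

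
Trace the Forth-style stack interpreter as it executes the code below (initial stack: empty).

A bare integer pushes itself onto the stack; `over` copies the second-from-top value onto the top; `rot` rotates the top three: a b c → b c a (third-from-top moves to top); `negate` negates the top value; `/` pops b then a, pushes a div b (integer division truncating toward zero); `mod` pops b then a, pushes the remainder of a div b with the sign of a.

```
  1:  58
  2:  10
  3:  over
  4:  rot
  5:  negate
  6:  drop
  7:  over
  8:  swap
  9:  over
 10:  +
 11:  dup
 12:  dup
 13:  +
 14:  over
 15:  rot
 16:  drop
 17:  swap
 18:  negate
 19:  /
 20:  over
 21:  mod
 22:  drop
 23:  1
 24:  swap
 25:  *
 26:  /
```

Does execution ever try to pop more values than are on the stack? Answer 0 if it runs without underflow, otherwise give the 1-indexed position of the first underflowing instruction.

0

58     -> 58
10     -> 58 10
over   -> 58 10 58
rot    -> 10 58 58
negate -> 10 58 -58
drop   -> 10 58
over   -> 10 58 10
swap   -> 10 10 58
over   -> 10 10 58 10
+      -> 10 10 68
dup    -> 10 10 68 68
dup    -> 10 10 68 68 68
+      -> 10 10 68 136
over   -> 10 10 68 136 68
rot    -> 10 10 136 68 68
drop   -> 10 10 136 68
swap   -> 10 10 68 136
negate -> 10 10 68 -136
/      -> 10 10 0
over   -> 10 10 0 10
mod    -> 10 10 0
drop   -> 10 10
1      -> 10 10 1
swap   -> 10 1 10
*      -> 10 10
/      -> 1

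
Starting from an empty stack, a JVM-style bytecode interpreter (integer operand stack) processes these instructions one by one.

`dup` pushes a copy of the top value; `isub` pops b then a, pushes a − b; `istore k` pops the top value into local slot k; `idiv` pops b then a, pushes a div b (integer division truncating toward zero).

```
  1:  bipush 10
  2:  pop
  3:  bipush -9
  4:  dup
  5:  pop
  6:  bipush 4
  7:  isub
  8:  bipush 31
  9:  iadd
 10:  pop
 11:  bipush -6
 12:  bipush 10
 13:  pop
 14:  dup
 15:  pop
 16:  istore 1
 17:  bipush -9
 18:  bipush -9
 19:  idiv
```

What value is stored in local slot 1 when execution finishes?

bipush 10 : 10
pop       : (empty)
bipush -9 : -9
dup       : -9 -9
pop       : -9
bipush 4  : -9 4
isub      : -13
bipush 31 : -13 31
iadd      : 18
pop       : (empty)
bipush -6 : -6
bipush 10 : -6 10
pop       : -6
dup       : -6 -6
pop       : -6
istore 1  : (empty)
bipush -9 : -9
bipush -9 : -9 -9
idiv      : 1

-6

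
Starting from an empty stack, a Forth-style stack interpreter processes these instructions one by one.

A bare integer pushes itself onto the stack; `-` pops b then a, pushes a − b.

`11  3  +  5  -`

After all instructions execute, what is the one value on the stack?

9

11 → 11
3  → 11 3
+  → 14
5  → 14 5
-  → 9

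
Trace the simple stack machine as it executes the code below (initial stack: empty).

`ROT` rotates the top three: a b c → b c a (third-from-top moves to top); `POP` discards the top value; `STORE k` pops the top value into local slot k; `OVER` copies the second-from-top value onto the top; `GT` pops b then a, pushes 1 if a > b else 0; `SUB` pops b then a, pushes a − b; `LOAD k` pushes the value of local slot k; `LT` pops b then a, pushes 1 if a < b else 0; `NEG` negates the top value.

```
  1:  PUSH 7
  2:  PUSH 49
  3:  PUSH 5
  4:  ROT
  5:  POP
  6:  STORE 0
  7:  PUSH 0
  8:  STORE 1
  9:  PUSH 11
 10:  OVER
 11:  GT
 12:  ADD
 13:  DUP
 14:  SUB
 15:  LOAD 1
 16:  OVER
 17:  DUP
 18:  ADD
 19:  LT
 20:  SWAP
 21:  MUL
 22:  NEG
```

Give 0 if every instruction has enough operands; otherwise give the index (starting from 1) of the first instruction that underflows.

PUSH 7  -> [7]
PUSH 49 -> [7, 49]
PUSH 5  -> [7, 49, 5]
ROT     -> [49, 5, 7]
POP     -> [49, 5]
STORE 0 -> [49]
PUSH 0  -> [49, 0]
STORE 1 -> [49]
PUSH 11 -> [49, 11]
OVER    -> [49, 11, 49]
GT      -> [49, 0]
ADD     -> [49]
DUP     -> [49, 49]
SUB     -> [0]
LOAD 1  -> [0, 0]
OVER    -> [0, 0, 0]
DUP     -> [0, 0, 0, 0]
ADD     -> [0, 0, 0]
LT      -> [0, 0]
SWAP    -> [0, 0]
MUL     -> [0]
NEG     -> [0]

0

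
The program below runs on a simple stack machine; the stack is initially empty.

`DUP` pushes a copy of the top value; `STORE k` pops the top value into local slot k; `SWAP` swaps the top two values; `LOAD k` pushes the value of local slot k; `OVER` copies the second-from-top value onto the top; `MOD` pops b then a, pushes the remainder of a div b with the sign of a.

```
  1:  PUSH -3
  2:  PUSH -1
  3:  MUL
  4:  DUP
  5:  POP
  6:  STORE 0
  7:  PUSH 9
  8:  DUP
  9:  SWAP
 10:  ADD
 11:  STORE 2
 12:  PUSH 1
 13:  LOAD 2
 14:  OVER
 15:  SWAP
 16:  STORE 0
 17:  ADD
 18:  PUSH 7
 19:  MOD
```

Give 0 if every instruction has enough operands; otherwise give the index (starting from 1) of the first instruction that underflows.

PUSH -3  -3
PUSH -1  -3 -1
MUL      3
DUP      3 3
POP      3
STORE 0  (empty)
PUSH 9   9
DUP      9 9
SWAP     9 9
ADD      18
STORE 2  (empty)
PUSH 1   1
LOAD 2   1 18
OVER     1 18 1
SWAP     1 1 18
STORE 0  1 1
ADD      2
PUSH 7   2 7
MOD      2

0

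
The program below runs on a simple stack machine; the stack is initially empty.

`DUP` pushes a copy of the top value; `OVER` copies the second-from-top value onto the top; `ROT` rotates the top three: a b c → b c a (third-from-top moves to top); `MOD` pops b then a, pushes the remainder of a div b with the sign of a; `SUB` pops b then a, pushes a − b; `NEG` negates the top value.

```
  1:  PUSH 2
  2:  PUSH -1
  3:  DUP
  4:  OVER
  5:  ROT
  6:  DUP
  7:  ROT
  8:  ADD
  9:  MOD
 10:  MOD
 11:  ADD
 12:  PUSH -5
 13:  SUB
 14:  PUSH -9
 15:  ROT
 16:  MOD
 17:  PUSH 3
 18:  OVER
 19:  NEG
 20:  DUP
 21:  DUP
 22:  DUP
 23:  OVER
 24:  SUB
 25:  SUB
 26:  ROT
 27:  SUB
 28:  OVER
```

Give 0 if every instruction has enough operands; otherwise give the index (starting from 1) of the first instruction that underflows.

PUSH 2  : [2]
PUSH -1 : [2, -1]
DUP     : [2, -1, -1]
OVER    : [2, -1, -1, -1]
ROT     : [2, -1, -1, -1]
DUP     : [2, -1, -1, -1, -1]
ROT     : [2, -1, -1, -1, -1]
ADD     : [2, -1, -1, -2]
MOD     : [2, -1, -1]
MOD     : [2, 0]
ADD     : [2]
PUSH -5 : [2, -5]
SUB     : [7]
PUSH -9 : [7, -9]
ROT  — needs 3 operands, stack has 2 → underflow

15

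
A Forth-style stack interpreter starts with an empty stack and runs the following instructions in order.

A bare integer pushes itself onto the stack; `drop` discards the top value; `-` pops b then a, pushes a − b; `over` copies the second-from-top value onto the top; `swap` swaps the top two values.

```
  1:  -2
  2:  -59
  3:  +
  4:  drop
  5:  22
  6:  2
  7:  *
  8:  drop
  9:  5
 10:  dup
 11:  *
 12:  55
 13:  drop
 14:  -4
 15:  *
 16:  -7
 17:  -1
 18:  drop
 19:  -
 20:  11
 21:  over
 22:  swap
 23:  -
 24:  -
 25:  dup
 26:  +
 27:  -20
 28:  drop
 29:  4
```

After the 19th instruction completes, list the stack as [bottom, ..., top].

[-93]

-2   : -2
-59  : -2 -59
+    : -61
drop : (empty)
22   : 22
2    : 22 2
*    : 44
drop : (empty)
5    : 5
dup  : 5 5
*    : 25
55   : 25 55
drop : 25
-4   : 25 -4
*    : -100
-7   : -100 -7
-1   : -100 -7 -1
drop : -100 -7
-    : -93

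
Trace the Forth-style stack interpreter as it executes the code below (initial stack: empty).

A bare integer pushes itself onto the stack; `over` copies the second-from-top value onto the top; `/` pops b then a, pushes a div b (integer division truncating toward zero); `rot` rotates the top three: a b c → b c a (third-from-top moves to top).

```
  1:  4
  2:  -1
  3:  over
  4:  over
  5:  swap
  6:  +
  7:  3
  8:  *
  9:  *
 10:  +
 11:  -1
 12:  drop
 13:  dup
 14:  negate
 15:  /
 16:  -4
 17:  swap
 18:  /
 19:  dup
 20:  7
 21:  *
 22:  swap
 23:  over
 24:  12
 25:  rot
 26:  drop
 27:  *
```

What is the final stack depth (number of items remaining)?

4      -> [4]
-1     -> [4, -1]
over   -> [4, -1, 4]
over   -> [4, -1, 4, -1]
swap   -> [4, -1, -1, 4]
+      -> [4, -1, 3]
3      -> [4, -1, 3, 3]
*      -> [4, -1, 9]
*      -> [4, -9]
+      -> [-5]
-1     -> [-5, -1]
drop   -> [-5]
dup    -> [-5, -5]
negate -> [-5, 5]
/      -> [-1]
-4     -> [-1, -4]
swap   -> [-4, -1]
/      -> [4]
dup    -> [4, 4]
7      -> [4, 4, 7]
*      -> [4, 28]
swap   -> [28, 4]
over   -> [28, 4, 28]
12     -> [28, 4, 28, 12]
rot    -> [28, 28, 12, 4]
drop   -> [28, 28, 12]
*      -> [28, 336]

2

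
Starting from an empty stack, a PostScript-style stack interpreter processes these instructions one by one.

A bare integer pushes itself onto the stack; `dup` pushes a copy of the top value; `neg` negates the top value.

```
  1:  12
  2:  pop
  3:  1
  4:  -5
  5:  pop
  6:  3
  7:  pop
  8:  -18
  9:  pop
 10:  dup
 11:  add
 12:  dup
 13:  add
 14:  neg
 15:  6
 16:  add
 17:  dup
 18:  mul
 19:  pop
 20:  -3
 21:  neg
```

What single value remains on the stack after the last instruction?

3

12  : [12]
pop : []
1   : [1]
-5  : [1, -5]
pop : [1]
3   : [1, 3]
pop : [1]
-18 : [1, -18]
pop : [1]
dup : [1, 1]
add : [2]
dup : [2, 2]
add : [4]
neg : [-4]
6   : [-4, 6]
add : [2]
dup : [2, 2]
mul : [4]
pop : []
-3  : [-3]
neg : [3]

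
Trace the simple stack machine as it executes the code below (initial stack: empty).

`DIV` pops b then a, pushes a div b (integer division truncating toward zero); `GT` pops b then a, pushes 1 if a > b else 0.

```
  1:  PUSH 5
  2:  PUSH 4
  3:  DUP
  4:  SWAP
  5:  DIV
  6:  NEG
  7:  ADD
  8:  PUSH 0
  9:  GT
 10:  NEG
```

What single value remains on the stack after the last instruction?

PUSH 5 : 5
PUSH 4 : 5 4
DUP    : 5 4 4
SWAP   : 5 4 4
DIV    : 5 1
NEG    : 5 -1
ADD    : 4
PUSH 0 : 4 0
GT     : 1
NEG    : -1

-1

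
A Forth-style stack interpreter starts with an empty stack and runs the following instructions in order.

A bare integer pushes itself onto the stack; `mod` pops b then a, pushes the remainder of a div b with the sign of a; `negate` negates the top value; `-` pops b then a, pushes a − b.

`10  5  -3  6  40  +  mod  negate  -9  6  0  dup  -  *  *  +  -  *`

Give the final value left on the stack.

10      [10]
5       [10, 5]
-3      [10, 5, -3]
6       [10, 5, -3, 6]
40      [10, 5, -3, 6, 40]
+       [10, 5, -3, 46]
mod     [10, 5, -3]
negate  [10, 5, 3]
-9      [10, 5, 3, -9]
6       [10, 5, 3, -9, 6]
0       [10, 5, 3, -9, 6, 0]
dup     [10, 5, 3, -9, 6, 0, 0]
-       [10, 5, 3, -9, 6, 0]
*       [10, 5, 3, -9, 0]
*       [10, 5, 3, 0]
+       [10, 5, 3]
-       [10, 2]
*       [20]

20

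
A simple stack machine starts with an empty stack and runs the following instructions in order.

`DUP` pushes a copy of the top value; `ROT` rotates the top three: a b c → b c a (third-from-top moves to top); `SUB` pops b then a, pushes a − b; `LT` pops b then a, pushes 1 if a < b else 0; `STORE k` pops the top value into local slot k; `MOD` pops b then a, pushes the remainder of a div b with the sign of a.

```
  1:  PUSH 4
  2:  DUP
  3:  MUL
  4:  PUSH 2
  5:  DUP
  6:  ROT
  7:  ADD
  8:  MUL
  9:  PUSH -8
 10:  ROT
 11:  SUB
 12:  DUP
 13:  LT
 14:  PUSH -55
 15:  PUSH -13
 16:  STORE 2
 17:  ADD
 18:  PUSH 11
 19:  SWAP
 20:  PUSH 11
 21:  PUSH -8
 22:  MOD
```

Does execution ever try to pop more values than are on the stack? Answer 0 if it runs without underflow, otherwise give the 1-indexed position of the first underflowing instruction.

PUSH 4  : [4]
DUP     : [4, 4]
MUL     : [16]
PUSH 2  : [16, 2]
DUP     : [16, 2, 2]
ROT     : [2, 2, 16]
ADD     : [2, 18]
MUL     : [36]
PUSH -8 : [36, -8]
ROT  — needs 3 operands, stack has 2 → underflow

10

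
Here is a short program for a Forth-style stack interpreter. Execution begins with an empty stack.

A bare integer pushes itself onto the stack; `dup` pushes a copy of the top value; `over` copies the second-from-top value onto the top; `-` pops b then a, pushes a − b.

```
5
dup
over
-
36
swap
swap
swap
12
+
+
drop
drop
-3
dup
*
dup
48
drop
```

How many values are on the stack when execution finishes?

2

5    -> [5]
dup  -> [5, 5]
over -> [5, 5, 5]
-    -> [5, 0]
36   -> [5, 0, 36]
swap -> [5, 36, 0]
swap -> [5, 0, 36]
swap -> [5, 36, 0]
12   -> [5, 36, 0, 12]
+    -> [5, 36, 12]
+    -> [5, 48]
drop -> [5]
drop -> []
-3   -> [-3]
dup  -> [-3, -3]
*    -> [9]
dup  -> [9, 9]
48   -> [9, 9, 48]
drop -> [9, 9]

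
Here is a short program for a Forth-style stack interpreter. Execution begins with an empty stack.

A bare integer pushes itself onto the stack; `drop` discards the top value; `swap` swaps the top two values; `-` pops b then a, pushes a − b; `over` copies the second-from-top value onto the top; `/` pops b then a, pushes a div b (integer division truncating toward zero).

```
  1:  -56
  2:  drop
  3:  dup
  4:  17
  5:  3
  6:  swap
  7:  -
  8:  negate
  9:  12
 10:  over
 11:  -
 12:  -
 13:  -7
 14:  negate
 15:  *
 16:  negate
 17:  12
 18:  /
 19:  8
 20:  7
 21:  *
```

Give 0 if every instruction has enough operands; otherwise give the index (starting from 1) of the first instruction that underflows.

-56  → -56
drop → (empty)
dup  — needs 1 operand, stack has 0 → underflow

3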